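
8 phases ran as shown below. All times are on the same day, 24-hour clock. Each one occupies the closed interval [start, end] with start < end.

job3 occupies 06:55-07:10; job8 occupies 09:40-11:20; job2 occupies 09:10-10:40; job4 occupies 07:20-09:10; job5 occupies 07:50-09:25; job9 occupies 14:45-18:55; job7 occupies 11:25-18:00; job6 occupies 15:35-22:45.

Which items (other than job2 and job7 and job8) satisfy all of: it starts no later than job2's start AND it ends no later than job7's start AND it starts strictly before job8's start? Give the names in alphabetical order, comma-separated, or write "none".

job3, job4, job5

Conditions: its start is no later than job2's start (X.start <= 09:10) AND its end is no later than job7's start (X.end <= 11:25) AND its start is strictly before job8's start (X.start < 09:40).
job3: start 06:55 <= 09:10? ✓; end 07:10 <= 11:25? ✓; start 06:55 < 09:40? ✓ → yes.
job4: start 07:20 <= 09:10? ✓; end 09:10 <= 11:25? ✓; start 07:20 < 09:40? ✓ → yes.
job5: start 07:50 <= 09:10? ✓; end 09:25 <= 11:25? ✓; start 07:50 < 09:40? ✓ → yes.
job6: start 15:35 <= 09:10? ✗; end 22:45 <= 11:25? ✗; start 15:35 < 09:40? ✗ → no.
job9: start 14:45 <= 09:10? ✗; end 18:55 <= 11:25? ✗; start 14:45 < 09:40? ✗ → no.
Result: job3, job4, job5.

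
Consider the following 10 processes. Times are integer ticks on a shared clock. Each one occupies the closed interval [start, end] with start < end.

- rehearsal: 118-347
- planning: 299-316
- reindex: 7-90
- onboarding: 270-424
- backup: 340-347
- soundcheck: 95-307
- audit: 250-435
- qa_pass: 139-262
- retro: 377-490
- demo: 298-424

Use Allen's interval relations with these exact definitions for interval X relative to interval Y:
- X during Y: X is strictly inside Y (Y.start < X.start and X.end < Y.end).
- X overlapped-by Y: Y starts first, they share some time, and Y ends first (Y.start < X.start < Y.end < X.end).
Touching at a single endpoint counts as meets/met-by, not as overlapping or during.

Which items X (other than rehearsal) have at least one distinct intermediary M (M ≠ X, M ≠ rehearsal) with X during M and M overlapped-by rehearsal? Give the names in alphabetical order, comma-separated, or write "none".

Target rehearsal = [118, 347].
Intermediaries M with M overlapped-by rehearsal: audit, demo, onboarding.
Via audit — items with X during audit: backup, demo, onboarding, planning.
Via demo — items with X during demo: backup, planning.
Via onboarding — items with X during onboarding: backup, planning.
Union: backup, demo, onboarding, planning.

backup, demo, onboarding, planning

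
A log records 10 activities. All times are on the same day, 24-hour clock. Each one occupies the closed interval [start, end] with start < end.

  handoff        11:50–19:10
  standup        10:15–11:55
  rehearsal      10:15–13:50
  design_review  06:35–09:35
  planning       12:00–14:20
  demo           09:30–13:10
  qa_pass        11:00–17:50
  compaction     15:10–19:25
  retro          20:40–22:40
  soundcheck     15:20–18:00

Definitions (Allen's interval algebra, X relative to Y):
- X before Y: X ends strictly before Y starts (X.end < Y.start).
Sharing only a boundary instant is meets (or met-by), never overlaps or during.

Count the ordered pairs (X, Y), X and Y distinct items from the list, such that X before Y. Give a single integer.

Checking all 90 ordered pairs for relation 'before'; matching pairs in alphabetical order:
(compaction, retro): compaction before retro ✓
(demo, compaction): demo before compaction ✓
(demo, retro): demo before retro ✓
(demo, soundcheck): demo before soundcheck ✓
(design_review, compaction): design_review before compaction ✓
(design_review, handoff): design_review before handoff ✓
(design_review, planning): design_review before planning ✓
(design_review, qa_pass): design_review before qa_pass ✓
(design_review, rehearsal): design_review before rehearsal ✓
(design_review, retro): design_review before retro ✓
(design_review, soundcheck): design_review before soundcheck ✓
(design_review, standup): design_review before standup ✓
(handoff, retro): handoff before retro ✓
(planning, compaction): planning before compaction ✓
(planning, retro): planning before retro ✓
(planning, soundcheck): planning before soundcheck ✓
(qa_pass, retro): qa_pass before retro ✓
(rehearsal, compaction): rehearsal before compaction ✓
(rehearsal, retro): rehearsal before retro ✓
(rehearsal, soundcheck): rehearsal before soundcheck ✓
(soundcheck, retro): soundcheck before retro ✓
(standup, compaction): standup before compaction ✓
(standup, planning): standup before planning ✓
(standup, retro): standup before retro ✓
... plus 1 further pairs not listed.
Count: 25.

25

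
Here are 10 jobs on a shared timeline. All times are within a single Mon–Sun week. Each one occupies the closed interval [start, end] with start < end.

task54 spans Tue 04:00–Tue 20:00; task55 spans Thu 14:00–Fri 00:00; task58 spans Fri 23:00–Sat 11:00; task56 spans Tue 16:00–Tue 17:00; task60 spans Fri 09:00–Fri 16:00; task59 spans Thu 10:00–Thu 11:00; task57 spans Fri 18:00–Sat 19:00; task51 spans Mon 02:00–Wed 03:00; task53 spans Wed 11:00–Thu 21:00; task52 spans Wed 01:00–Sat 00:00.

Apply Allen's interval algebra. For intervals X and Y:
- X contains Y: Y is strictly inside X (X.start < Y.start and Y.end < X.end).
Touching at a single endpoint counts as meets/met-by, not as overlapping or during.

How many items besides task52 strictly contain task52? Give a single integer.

0

Target task52 = [Wed 01:00, Sat 00:00].
task51 [Mon 02:00, Wed 03:00] → overlaps → no.
task53 [Wed 11:00, Thu 21:00] → during → no.
task54 [Tue 04:00, Tue 20:00] → before → no.
task55 [Thu 14:00, Fri 00:00] → during → no.
task56 [Tue 16:00, Tue 17:00] → before → no.
task57 [Fri 18:00, Sat 19:00] → overlapped-by → no.
task58 [Fri 23:00, Sat 11:00] → overlapped-by → no.
task59 [Thu 10:00, Thu 11:00] → during → no.
task60 [Fri 09:00, Fri 16:00] → during → no.
Total: 0.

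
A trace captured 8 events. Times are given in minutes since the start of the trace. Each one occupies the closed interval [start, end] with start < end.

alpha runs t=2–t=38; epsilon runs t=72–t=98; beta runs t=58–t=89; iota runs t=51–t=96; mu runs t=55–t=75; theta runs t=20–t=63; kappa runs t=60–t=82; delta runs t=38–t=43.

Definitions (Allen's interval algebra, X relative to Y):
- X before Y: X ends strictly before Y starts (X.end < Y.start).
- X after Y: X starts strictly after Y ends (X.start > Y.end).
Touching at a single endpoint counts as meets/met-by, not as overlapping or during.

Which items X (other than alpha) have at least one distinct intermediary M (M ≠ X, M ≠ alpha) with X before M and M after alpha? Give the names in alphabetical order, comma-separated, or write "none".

Target alpha = [t=2, t=38].
Intermediaries M with M after alpha: beta, epsilon, iota, kappa, mu.
Via beta — items with X before beta: delta.
Via epsilon — items with X before epsilon: delta, theta.
Via iota — items with X before iota: delta.
Via kappa — items with X before kappa: delta.
Via mu — items with X before mu: delta.
Union: delta, theta.

delta, theta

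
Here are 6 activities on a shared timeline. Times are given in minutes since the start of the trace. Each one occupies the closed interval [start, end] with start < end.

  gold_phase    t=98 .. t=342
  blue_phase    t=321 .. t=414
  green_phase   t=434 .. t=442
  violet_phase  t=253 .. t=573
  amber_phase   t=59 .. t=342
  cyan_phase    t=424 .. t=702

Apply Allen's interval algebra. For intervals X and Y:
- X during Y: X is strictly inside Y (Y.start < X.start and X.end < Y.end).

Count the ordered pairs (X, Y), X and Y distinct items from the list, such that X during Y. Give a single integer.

Checking all 30 ordered pairs for relation 'during'; matching pairs in alphabetical order:
(blue_phase, violet_phase): blue_phase during violet_phase ✓
(green_phase, cyan_phase): green_phase during cyan_phase ✓
(green_phase, violet_phase): green_phase during violet_phase ✓
Count: 3.

3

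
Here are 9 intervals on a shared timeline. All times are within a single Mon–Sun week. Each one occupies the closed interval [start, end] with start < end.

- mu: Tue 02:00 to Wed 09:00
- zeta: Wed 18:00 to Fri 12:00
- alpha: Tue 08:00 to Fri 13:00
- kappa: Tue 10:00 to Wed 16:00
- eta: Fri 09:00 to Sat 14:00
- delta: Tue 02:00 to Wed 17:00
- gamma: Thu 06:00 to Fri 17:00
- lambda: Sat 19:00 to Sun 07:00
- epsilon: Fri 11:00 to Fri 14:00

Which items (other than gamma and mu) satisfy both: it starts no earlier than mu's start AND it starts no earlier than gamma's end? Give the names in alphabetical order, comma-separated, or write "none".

lambda

Conditions: its start is no earlier than mu's start (X.start >= Tue 02:00) AND its start is no earlier than gamma's end (X.start >= Fri 17:00).
alpha: start Tue 08:00 >= Tue 02:00? ✓; start Tue 08:00 >= Fri 17:00? ✗ → no.
delta: start Tue 02:00 >= Tue 02:00? ✓; start Tue 02:00 >= Fri 17:00? ✗ → no.
epsilon: start Fri 11:00 >= Tue 02:00? ✓; start Fri 11:00 >= Fri 17:00? ✗ → no.
eta: start Fri 09:00 >= Tue 02:00? ✓; start Fri 09:00 >= Fri 17:00? ✗ → no.
kappa: start Tue 10:00 >= Tue 02:00? ✓; start Tue 10:00 >= Fri 17:00? ✗ → no.
lambda: start Sat 19:00 >= Tue 02:00? ✓; start Sat 19:00 >= Fri 17:00? ✓ → yes.
zeta: start Wed 18:00 >= Tue 02:00? ✓; start Wed 18:00 >= Fri 17:00? ✗ → no.
Result: lambda.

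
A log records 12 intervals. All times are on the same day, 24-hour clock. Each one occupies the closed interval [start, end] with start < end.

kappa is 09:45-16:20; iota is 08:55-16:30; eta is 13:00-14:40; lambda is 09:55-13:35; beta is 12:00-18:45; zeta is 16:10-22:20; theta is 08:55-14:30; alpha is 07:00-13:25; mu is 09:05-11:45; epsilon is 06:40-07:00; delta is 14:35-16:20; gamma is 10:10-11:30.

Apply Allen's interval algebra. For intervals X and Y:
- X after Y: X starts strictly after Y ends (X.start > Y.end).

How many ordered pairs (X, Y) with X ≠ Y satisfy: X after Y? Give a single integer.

25

Checking all 132 ordered pairs for relation 'after'; matching pairs in alphabetical order:
(beta, epsilon): beta after epsilon ✓
(beta, gamma): beta after gamma ✓
(beta, mu): beta after mu ✓
(delta, alpha): delta after alpha ✓
(delta, epsilon): delta after epsilon ✓
(delta, gamma): delta after gamma ✓
(delta, lambda): delta after lambda ✓
(delta, mu): delta after mu ✓
(delta, theta): delta after theta ✓
(eta, epsilon): eta after epsilon ✓
(eta, gamma): eta after gamma ✓
(eta, mu): eta after mu ✓
(gamma, epsilon): gamma after epsilon ✓
(iota, epsilon): iota after epsilon ✓
(kappa, epsilon): kappa after epsilon ✓
(lambda, epsilon): lambda after epsilon ✓
(mu, epsilon): mu after epsilon ✓
(theta, epsilon): theta after epsilon ✓
(zeta, alpha): zeta after alpha ✓
(zeta, epsilon): zeta after epsilon ✓
(zeta, eta): zeta after eta ✓
(zeta, gamma): zeta after gamma ✓
(zeta, lambda): zeta after lambda ✓
(zeta, mu): zeta after mu ✓
... plus 1 further pairs not listed.
Count: 25.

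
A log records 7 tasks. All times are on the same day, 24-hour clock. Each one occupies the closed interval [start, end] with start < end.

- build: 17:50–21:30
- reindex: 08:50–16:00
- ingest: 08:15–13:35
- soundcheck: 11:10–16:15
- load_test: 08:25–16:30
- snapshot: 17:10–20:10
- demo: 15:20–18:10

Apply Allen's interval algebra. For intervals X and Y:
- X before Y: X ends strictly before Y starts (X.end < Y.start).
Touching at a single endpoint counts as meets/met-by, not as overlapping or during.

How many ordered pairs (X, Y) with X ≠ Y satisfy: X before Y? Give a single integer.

Checking all 42 ordered pairs for relation 'before'; matching pairs in alphabetical order:
(ingest, build): ingest before build ✓
(ingest, demo): ingest before demo ✓
(ingest, snapshot): ingest before snapshot ✓
(load_test, build): load_test before build ✓
(load_test, snapshot): load_test before snapshot ✓
(reindex, build): reindex before build ✓
(reindex, snapshot): reindex before snapshot ✓
(soundcheck, build): soundcheck before build ✓
(soundcheck, snapshot): soundcheck before snapshot ✓
Count: 9.

9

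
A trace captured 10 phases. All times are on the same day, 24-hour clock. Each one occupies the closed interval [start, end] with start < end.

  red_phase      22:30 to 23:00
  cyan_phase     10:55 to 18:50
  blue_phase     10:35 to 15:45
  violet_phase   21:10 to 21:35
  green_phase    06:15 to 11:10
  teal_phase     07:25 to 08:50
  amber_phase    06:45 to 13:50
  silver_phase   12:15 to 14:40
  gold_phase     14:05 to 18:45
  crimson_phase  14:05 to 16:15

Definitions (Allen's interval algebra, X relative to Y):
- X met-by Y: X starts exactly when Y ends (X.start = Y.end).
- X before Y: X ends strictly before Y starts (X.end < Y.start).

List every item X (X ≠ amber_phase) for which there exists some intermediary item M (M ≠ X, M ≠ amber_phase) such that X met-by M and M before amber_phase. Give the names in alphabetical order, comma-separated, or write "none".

Target amber_phase = [06:45, 13:50].
Intermediaries M with M before amber_phase: none.
Union: none.

none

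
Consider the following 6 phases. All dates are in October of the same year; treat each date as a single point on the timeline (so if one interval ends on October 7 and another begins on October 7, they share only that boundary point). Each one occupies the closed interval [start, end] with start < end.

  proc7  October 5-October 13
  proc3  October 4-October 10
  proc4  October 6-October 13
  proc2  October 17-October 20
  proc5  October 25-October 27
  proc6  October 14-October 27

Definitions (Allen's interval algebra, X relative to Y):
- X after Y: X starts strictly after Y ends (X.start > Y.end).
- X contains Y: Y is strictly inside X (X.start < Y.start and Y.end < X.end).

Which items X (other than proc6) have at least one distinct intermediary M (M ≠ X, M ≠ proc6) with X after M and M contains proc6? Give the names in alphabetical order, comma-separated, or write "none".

Target proc6 = [October 14, October 27].
Intermediaries M with M contains proc6: none.
Union: none.

none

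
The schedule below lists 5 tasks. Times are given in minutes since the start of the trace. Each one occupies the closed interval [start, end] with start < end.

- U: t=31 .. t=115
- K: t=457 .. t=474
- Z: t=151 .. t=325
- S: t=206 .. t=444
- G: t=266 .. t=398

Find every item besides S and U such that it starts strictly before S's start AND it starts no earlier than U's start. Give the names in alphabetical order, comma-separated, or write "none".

Conditions: its start is strictly before S's start (X.start < t=206) AND its start is no earlier than U's start (X.start >= t=31).
G: start t=266 < t=206? ✗; start t=266 >= t=31? ✓ → no.
K: start t=457 < t=206? ✗; start t=457 >= t=31? ✓ → no.
Z: start t=151 < t=206? ✓; start t=151 >= t=31? ✓ → yes.
Result: Z.

Z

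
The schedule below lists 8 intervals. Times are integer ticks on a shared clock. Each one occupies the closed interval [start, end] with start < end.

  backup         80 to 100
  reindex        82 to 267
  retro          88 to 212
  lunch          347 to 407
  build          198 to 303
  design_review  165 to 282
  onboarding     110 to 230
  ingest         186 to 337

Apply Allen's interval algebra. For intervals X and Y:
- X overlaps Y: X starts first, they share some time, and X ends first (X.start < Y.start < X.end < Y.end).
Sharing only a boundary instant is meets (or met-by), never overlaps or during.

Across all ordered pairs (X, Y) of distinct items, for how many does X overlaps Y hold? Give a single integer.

14

Checking all 56 ordered pairs for relation 'overlaps'; matching pairs in alphabetical order:
(backup, reindex): backup overlaps reindex ✓
(backup, retro): backup overlaps retro ✓
(design_review, build): design_review overlaps build ✓
(design_review, ingest): design_review overlaps ingest ✓
(onboarding, build): onboarding overlaps build ✓
(onboarding, design_review): onboarding overlaps design_review ✓
(onboarding, ingest): onboarding overlaps ingest ✓
(reindex, build): reindex overlaps build ✓
(reindex, design_review): reindex overlaps design_review ✓
(reindex, ingest): reindex overlaps ingest ✓
(retro, build): retro overlaps build ✓
(retro, design_review): retro overlaps design_review ✓
(retro, ingest): retro overlaps ingest ✓
(retro, onboarding): retro overlaps onboarding ✓
Count: 14.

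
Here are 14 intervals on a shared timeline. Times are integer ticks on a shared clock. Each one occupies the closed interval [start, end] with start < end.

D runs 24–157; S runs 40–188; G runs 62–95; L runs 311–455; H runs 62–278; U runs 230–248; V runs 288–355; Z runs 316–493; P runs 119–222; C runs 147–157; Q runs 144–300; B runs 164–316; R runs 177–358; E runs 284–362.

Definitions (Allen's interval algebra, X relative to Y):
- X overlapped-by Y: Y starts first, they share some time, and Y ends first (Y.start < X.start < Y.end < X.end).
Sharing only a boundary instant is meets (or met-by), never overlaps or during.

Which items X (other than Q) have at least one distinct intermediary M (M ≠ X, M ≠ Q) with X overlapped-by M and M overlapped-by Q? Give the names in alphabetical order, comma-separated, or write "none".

Target Q = [144, 300].
Intermediaries M with M overlapped-by Q: B, E, R, V.
Via B — items with X overlapped-by B: E, L, R, V.
Via E — items with X overlapped-by E: L, Z.
Via R — items with X overlapped-by R: E, L, Z.
Via V — items with X overlapped-by V: L, Z.
Union: E, L, R, V, Z.

E, L, R, V, Z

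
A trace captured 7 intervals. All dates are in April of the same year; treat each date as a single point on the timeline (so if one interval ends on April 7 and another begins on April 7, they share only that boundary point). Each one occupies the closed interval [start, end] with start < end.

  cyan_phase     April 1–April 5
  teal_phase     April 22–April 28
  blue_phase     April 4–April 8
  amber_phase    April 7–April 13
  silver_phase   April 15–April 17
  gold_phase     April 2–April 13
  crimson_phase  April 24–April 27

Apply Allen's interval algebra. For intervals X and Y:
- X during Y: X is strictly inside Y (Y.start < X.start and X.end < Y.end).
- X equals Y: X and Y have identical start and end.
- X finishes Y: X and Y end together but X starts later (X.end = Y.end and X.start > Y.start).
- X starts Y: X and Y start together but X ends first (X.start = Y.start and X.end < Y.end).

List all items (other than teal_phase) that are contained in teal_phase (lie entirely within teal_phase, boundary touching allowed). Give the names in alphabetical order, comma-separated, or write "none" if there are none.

Target teal_phase = [April 22, April 28].
amber_phase [April 7, April 13] → before → no.
blue_phase [April 4, April 8] → before → no.
crimson_phase [April 24, April 27] → during → yes.
cyan_phase [April 1, April 5] → before → no.
gold_phase [April 2, April 13] → before → no.
silver_phase [April 15, April 17] → before → no.
Result: crimson_phase.

crimson_phase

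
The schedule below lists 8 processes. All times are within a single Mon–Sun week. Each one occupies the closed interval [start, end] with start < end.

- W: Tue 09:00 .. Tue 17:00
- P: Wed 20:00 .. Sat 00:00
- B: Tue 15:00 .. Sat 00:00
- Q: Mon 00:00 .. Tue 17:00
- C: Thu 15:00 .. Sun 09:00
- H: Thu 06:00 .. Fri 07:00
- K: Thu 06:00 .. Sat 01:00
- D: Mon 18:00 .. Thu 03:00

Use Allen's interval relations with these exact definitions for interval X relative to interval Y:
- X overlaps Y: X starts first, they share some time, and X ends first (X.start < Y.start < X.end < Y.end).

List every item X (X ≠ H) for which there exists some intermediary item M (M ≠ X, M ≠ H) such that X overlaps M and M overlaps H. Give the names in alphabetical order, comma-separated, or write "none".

none

Target H = [Thu 06:00, Fri 07:00].
Intermediaries M with M overlaps H: none.
Union: none.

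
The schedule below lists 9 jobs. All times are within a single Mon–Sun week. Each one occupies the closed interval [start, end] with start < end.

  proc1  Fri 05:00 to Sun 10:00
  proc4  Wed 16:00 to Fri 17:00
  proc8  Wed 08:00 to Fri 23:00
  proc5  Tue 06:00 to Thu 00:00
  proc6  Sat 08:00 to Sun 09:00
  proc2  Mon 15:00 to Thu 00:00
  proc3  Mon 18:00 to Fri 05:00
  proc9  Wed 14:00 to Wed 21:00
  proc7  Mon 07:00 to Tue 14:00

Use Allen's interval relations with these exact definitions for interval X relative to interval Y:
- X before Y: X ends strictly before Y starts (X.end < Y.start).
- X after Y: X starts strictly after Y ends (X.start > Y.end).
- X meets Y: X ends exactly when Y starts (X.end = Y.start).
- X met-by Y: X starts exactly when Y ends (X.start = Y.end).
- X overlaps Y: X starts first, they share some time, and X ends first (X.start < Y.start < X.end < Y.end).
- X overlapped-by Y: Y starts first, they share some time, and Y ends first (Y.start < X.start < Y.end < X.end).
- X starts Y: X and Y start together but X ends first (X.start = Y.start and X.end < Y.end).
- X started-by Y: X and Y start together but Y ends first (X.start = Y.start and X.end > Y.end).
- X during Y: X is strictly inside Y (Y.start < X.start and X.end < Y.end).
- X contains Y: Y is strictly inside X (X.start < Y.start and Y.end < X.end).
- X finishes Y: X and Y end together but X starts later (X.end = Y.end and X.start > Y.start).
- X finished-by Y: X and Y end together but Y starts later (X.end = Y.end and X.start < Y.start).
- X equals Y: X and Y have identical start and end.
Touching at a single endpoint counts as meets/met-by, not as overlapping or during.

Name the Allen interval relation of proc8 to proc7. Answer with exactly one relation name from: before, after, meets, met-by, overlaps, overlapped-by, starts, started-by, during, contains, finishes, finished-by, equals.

after

proc8 = [Wed 08:00, Fri 23:00]; proc7 = [Mon 07:00, Tue 14:00].
Compare endpoints: proc8.start > proc7.start, proc8.start > proc7.end, proc8.end > proc7.start, proc8.end > proc7.end.
That pattern is 'after'.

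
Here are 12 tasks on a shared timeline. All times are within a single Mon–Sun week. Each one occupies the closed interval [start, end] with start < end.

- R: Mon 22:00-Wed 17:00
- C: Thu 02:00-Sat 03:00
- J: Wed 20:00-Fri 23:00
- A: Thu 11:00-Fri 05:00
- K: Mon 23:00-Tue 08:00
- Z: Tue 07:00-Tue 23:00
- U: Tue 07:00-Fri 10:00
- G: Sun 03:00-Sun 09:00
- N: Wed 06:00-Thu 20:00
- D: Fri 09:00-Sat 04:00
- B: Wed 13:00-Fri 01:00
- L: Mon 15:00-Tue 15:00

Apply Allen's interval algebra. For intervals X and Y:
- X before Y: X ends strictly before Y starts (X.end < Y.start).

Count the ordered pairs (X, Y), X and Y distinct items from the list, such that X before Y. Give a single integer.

Checking all 132 ordered pairs for relation 'before'; matching pairs in alphabetical order:
(A, D): A before D ✓
(A, G): A before G ✓
(B, D): B before D ✓
(B, G): B before G ✓
(C, G): C before G ✓
(D, G): D before G ✓
(J, G): J before G ✓
(K, A): K before A ✓
(K, B): K before B ✓
(K, C): K before C ✓
(K, D): K before D ✓
(K, G): K before G ✓
(K, J): K before J ✓
(K, N): K before N ✓
(L, A): L before A ✓
(L, B): L before B ✓
(L, C): L before C ✓
(L, D): L before D ✓
(L, G): L before G ✓
(L, J): L before J ✓
(L, N): L before N ✓
(N, D): N before D ✓
(N, G): N before G ✓
(R, A): R before A ✓
... plus 12 further pairs not listed.
Count: 36.

36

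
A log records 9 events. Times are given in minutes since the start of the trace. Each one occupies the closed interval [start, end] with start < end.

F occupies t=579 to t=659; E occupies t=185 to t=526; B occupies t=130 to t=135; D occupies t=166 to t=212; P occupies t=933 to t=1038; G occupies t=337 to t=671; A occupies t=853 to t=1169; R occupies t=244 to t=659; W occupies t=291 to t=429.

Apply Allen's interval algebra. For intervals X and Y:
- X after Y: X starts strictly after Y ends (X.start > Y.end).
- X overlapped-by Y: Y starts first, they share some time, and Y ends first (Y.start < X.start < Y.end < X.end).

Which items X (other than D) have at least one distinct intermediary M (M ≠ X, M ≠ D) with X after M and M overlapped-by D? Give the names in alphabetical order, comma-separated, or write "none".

A, F, P

Target D = [t=166, t=212].
Intermediaries M with M overlapped-by D: E.
Via E — items with X after E: A, F, P.
Union: A, F, P.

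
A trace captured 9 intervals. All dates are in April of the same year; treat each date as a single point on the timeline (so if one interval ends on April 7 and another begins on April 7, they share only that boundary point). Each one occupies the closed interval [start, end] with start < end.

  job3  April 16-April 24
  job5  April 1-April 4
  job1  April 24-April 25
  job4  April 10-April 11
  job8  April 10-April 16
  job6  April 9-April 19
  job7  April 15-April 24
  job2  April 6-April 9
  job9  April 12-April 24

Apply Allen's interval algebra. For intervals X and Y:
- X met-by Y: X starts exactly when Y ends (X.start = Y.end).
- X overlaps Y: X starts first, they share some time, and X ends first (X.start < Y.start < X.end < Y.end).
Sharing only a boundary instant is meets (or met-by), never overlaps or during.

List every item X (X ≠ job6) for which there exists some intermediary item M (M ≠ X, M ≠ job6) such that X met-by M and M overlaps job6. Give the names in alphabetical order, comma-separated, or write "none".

none

Target job6 = [April 9, April 19].
Intermediaries M with M overlaps job6: none.
Union: none.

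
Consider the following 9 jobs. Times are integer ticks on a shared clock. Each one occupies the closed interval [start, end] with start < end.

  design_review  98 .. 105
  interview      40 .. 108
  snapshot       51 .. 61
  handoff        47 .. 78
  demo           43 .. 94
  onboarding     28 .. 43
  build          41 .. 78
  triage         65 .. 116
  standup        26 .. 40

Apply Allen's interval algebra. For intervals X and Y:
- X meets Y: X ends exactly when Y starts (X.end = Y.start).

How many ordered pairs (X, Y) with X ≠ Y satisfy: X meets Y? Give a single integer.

2

Checking all 72 ordered pairs for relation 'meets'; matching pairs in alphabetical order:
(onboarding, demo): onboarding meets demo ✓
(standup, interview): standup meets interview ✓
Count: 2.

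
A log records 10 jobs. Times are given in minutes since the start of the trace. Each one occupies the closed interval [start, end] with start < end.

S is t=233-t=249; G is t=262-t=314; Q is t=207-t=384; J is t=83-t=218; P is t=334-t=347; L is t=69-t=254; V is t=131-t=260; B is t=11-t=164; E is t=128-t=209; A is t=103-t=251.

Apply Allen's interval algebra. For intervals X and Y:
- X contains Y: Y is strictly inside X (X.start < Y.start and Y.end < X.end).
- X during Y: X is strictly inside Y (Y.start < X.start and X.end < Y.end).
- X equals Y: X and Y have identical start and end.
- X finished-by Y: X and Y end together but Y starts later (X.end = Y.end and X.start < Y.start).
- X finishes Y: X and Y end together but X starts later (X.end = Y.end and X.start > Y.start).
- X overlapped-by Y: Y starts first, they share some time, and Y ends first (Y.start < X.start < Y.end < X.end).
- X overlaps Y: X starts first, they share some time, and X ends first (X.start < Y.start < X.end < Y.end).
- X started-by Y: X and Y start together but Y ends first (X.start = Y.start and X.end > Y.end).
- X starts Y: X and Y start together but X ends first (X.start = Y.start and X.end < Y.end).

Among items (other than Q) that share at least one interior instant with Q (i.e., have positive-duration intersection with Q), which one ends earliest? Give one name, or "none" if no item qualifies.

Target Q = [t=207, t=384].
A [t=103, t=251] → overlaps → candidate.
B [t=11, t=164] → before → excluded.
E [t=128, t=209] → overlaps → candidate.
G [t=262, t=314] → during → candidate.
J [t=83, t=218] → overlaps → candidate.
L [t=69, t=254] → overlaps → candidate.
P [t=334, t=347] → during → candidate.
S [t=233, t=249] → during → candidate.
V [t=131, t=260] → overlaps → candidate.
Among candidates, earliest end is t=209 → E.

E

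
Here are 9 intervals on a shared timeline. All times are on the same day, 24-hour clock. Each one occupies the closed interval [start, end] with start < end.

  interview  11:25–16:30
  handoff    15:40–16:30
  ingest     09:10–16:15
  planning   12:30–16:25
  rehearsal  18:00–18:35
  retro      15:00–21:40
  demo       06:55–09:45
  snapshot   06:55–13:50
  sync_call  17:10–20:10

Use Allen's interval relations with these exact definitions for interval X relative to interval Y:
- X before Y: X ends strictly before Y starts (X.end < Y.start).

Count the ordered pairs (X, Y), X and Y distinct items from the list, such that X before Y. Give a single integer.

18

Checking all 72 ordered pairs for relation 'before'; matching pairs in alphabetical order:
(demo, handoff): demo before handoff ✓
(demo, interview): demo before interview ✓
(demo, planning): demo before planning ✓
(demo, rehearsal): demo before rehearsal ✓
(demo, retro): demo before retro ✓
(demo, sync_call): demo before sync_call ✓
(handoff, rehearsal): handoff before rehearsal ✓
(handoff, sync_call): handoff before sync_call ✓
(ingest, rehearsal): ingest before rehearsal ✓
(ingest, sync_call): ingest before sync_call ✓
(interview, rehearsal): interview before rehearsal ✓
(interview, sync_call): interview before sync_call ✓
(planning, rehearsal): planning before rehearsal ✓
(planning, sync_call): planning before sync_call ✓
(snapshot, handoff): snapshot before handoff ✓
(snapshot, rehearsal): snapshot before rehearsal ✓
(snapshot, retro): snapshot before retro ✓
(snapshot, sync_call): snapshot before sync_call ✓
Count: 18.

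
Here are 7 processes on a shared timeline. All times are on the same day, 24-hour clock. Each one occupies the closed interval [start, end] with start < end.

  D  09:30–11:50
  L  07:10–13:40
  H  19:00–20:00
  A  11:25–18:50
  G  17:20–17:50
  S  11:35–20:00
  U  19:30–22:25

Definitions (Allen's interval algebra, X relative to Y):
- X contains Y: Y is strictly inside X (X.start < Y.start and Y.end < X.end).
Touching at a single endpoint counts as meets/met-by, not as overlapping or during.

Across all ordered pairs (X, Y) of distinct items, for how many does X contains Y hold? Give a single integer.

3

Checking all 42 ordered pairs for relation 'contains'; matching pairs in alphabetical order:
(A, G): A contains G ✓
(L, D): L contains D ✓
(S, G): S contains G ✓
Count: 3.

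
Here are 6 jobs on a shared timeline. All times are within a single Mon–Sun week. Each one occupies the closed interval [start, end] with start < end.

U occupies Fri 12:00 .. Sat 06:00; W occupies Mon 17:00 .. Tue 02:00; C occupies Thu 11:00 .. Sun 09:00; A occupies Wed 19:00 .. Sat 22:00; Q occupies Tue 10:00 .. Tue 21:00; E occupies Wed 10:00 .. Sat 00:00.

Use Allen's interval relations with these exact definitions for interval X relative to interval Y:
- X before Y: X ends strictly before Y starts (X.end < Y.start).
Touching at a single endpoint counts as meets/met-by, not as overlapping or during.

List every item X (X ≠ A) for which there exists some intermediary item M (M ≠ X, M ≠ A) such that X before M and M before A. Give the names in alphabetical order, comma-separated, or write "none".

Target A = [Wed 19:00, Sat 22:00].
Intermediaries M with M before A: Q, W.
Via Q — items with X before Q: W.
Via W — items with X before W: none.
Union: W.

W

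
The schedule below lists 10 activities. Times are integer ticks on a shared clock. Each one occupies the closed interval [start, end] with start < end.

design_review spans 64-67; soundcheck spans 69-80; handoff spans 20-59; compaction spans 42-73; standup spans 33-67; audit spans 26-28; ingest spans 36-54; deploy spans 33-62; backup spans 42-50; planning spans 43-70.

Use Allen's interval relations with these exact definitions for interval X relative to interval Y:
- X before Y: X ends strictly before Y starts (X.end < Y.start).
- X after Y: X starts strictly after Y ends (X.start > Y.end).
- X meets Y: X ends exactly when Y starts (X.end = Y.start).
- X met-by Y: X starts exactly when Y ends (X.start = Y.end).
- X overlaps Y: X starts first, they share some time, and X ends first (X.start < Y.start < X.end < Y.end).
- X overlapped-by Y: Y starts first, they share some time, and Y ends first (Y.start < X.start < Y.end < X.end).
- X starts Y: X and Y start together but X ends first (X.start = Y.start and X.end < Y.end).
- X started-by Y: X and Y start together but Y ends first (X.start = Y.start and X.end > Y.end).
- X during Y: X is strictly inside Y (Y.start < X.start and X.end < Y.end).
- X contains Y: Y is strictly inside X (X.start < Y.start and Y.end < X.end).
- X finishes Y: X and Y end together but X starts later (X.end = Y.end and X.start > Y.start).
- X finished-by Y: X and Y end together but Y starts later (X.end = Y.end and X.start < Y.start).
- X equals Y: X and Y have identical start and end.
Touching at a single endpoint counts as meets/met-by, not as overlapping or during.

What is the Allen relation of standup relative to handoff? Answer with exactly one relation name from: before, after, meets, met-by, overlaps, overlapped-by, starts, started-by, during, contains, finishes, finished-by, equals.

standup = [33, 67]; handoff = [20, 59].
Compare endpoints: standup.start > handoff.start, standup.start < handoff.end, standup.end > handoff.start, standup.end > handoff.end.
That pattern is 'overlapped-by'.

overlapped-by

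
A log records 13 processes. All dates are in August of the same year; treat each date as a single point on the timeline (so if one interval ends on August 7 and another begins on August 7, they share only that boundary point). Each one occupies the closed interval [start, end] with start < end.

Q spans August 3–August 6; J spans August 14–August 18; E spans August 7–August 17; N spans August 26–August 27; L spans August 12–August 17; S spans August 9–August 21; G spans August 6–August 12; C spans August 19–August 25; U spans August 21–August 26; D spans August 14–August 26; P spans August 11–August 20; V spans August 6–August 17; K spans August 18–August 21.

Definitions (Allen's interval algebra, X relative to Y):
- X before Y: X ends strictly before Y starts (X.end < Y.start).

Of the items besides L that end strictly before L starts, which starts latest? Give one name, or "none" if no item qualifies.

Q

Target L = [August 12, August 17].
C [August 19, August 25] → after → excluded.
D [August 14, August 26] → overlapped-by → excluded.
E [August 7, August 17] → finished-by → excluded.
G [August 6, August 12] → meets → excluded.
J [August 14, August 18] → overlapped-by → excluded.
K [August 18, August 21] → after → excluded.
N [August 26, August 27] → after → excluded.
P [August 11, August 20] → contains → excluded.
Q [August 3, August 6] → before → candidate.
S [August 9, August 21] → contains → excluded.
U [August 21, August 26] → after → excluded.
V [August 6, August 17] → finished-by → excluded.
Among candidates, latest start is August 3 → Q.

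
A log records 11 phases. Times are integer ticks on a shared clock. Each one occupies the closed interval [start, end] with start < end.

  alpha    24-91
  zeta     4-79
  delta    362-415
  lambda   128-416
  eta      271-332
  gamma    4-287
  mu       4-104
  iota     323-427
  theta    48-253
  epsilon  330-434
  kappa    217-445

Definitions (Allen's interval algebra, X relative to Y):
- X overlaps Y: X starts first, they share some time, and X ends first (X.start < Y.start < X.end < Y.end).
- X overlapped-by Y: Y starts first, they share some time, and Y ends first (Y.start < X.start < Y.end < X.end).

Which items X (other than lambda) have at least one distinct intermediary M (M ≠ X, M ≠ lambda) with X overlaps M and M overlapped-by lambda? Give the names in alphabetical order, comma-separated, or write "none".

Target lambda = [128, 416].
Intermediaries M with M overlapped-by lambda: epsilon, iota, kappa.
Via epsilon — items with X overlaps epsilon: eta, iota.
Via iota — items with X overlaps iota: eta.
Via kappa — items with X overlaps kappa: gamma, theta.
Union: eta, gamma, iota, theta.

eta, gamma, iota, theta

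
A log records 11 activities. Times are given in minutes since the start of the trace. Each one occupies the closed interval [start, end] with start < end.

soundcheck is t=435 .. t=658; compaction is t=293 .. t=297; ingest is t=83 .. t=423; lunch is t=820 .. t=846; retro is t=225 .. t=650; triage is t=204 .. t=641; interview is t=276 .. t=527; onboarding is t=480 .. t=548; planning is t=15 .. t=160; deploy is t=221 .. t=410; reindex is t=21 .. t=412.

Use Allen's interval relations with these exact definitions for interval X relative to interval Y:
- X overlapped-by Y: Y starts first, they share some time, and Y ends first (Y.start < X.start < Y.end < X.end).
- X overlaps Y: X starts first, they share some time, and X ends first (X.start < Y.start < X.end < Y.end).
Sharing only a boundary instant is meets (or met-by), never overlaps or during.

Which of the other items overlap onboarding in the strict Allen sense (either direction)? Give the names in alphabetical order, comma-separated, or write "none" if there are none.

interview

Target onboarding = [t=480, t=548].
compaction [t=293, t=297] → before → no.
deploy [t=221, t=410] → before → no.
ingest [t=83, t=423] → before → no.
interview [t=276, t=527] → overlaps → yes.
lunch [t=820, t=846] → after → no.
planning [t=15, t=160] → before → no.
reindex [t=21, t=412] → before → no.
retro [t=225, t=650] → contains → no.
soundcheck [t=435, t=658] → contains → no.
triage [t=204, t=641] → contains → no.
Result: interview.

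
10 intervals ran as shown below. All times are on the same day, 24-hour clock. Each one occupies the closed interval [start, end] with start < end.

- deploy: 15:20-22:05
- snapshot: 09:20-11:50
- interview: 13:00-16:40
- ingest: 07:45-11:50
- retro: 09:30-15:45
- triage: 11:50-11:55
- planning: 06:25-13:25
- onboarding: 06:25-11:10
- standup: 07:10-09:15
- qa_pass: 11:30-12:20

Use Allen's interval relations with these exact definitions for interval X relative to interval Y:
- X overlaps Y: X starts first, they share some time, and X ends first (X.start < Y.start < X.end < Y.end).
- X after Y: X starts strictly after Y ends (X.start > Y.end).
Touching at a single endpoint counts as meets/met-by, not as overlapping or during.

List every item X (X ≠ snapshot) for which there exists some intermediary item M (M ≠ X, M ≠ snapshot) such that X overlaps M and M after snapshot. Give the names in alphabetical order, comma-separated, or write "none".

interview, planning, retro

Target snapshot = [09:20, 11:50].
Intermediaries M with M after snapshot: deploy, interview.
Via deploy — items with X overlaps deploy: interview, retro.
Via interview — items with X overlaps interview: planning, retro.
Union: interview, planning, retro.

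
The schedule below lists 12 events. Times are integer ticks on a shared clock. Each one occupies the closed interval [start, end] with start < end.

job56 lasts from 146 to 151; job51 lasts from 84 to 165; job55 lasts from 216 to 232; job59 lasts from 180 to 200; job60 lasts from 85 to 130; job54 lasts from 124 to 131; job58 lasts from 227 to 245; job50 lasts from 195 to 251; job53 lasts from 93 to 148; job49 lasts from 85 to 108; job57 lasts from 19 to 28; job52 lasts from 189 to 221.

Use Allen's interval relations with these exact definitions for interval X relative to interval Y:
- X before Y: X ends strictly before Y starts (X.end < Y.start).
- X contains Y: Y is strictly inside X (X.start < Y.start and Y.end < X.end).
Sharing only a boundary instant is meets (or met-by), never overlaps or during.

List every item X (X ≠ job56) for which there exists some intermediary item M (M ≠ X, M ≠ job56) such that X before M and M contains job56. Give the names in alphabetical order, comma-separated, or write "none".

job57

Target job56 = [146, 151].
Intermediaries M with M contains job56: job51.
Via job51 — items with X before job51: job57.
Union: job57.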